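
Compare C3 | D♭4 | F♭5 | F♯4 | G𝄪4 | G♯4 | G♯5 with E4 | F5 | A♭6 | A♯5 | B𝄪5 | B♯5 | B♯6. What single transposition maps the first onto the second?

Take the first pair: C3 → E4. C to E spans 10 letter names, so the interval is some kind of tenth.
C3 to E4 is 16 semitones, which makes it a major tenth; the second version is higher, so the direction is up.
Checking another pair — G#5 → B#6 — gives the same interval.

up a major tenth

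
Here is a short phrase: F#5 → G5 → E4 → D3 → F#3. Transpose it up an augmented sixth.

D##6 E#6 C##5 B#3 D##4

F#5 up an augmented sixth is D##6.
G5 up an augmented sixth is E#6.
E4 up an augmented sixth is C##5.
D3: a sixth up reaches B, and 10 semitones makes it B#3.
F#3 up an augmented sixth is D##4.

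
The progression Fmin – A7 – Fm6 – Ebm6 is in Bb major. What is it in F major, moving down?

Cmin E7 Cm6 Bbm6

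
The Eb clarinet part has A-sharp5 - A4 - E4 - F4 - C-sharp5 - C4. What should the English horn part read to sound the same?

G#6 G5 D5 Eb5 B5 Bb4

First find concert pitch: the Eb clarinet sounds a minor third above written, so A-sharp5 A4 E4 F4 C-sharp5 C4 sounds C#6 C5 G4 Ab4 E5 Eb4.
Then write for English horn: it sounds a perfect fifth below written, so the part must be a perfect fifth above concert.
C#6 → G#6
C5 → G5
G4 → D5
Ab4 → Eb5
E5 → B5
Eb4 → Bb4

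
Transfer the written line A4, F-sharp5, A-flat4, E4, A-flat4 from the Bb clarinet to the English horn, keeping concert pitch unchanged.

D5 B5 Db5 A4 Db5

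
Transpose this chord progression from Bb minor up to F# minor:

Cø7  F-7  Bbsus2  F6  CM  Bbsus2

G#ø7 C#-7 F#sus2 C#6 G#M F#sus2

Bb minor up to F# minor is an augmented fifth; each chord root moves by that interval while the quality stays the same.
Cø7: root C up an augmented fifth → G#, giving G#ø7.
F-7: root F up an augmented fifth → C#, giving C#-7.
Bbsus2: root Bb up an augmented fifth → F#, giving F#sus2.
F6: root F up an augmented fifth → C#, giving C#6.
CM: root C up an augmented fifth → G#, giving G#M.
Bbsus2: root Bb up an augmented fifth → F#, giving F#sus2.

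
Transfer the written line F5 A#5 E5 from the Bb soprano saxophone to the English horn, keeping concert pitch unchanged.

Bb5 D#6 A5

First find concert pitch: the Bb soprano saxophone sounds a major second below written, so F5 A#5 E5 sounds Eb5 G#5 D5.
Then write for English horn: it sounds a perfect fifth below written, so the part must be a perfect fifth above concert.
Eb5 → Bb5
G#5 → D#6
D5 → A5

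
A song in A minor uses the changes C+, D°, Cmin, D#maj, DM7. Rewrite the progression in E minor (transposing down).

G+ A° Gmin A#maj AM7

A minor down to E minor is a perfect fourth; each chord root moves by that interval while the quality stays the same.
C+: root C down a perfect fourth → G, giving G+.
D°: root D down a perfect fourth → A, giving A°.
Cmin: root C down a perfect fourth → G, giving Gmin.
D#maj: root D# down a perfect fourth → A#, giving A#maj.
DM7: root D down a perfect fourth → A, giving AM7.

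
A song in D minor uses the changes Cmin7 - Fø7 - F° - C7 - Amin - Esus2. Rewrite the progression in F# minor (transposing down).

Emin7 Aø7 A° E7 C#min G#sus2

D minor down to F# minor is a minor sixth; each chord root moves by that interval while the quality stays the same.
Cmin7: root C down a minor sixth → E, giving Emin7.
Fø7: root F down a minor sixth → A, giving Aø7.
F°: root F down a minor sixth → A, giving A°.
C7: root C down a minor sixth → E, giving E7.
Amin: root A down a minor sixth → C#, giving C#min.
Esus2: root E down a minor sixth → G#, giving G#sus2.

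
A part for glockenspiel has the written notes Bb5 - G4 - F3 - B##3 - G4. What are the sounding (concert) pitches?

The glockenspiel sounds a perfect fifteenth above written, so transpose each written note up a perfect fifteenth.
Bb5 becomes Bb7
G4 becomes G6
F3 becomes F5
B##3 becomes B##5
G4 becomes G6

Bb7 G6 F5 B##5 G6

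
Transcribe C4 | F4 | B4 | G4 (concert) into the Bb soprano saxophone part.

D4 G4 C#5 A4

Written C4 sounds as Bb3 on the Bb soprano saxophone, so concert pitches are written a major second up.
C4 to D4
F4 to G4
B4 to C#5
G4 to A4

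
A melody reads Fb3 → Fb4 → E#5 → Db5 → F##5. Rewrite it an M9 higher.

Gb4 Gb5 F##6 Eb6 G##6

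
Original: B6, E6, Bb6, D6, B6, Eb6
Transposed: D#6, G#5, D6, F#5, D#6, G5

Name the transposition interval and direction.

down a minor sixth

From B6 to D#6 is 6 letter names — a sixth of some quality.
D#6 to B6 is 8 semitones, which makes it a minor sixth; the second version is lower, so the direction is down.
Checking another pair — Eb6 → G5 — gives the same interval.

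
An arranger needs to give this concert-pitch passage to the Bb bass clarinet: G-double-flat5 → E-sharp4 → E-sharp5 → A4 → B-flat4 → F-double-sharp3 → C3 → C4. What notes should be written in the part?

Written C4 sounds as Bb2 on the Bb bass clarinet, so concert pitches are written a major ninth up.
Gbb5 -> Abb6
E#4 -> F##5
E#5 -> F##6
A4 -> B5
Bb4 -> C6
F##3 -> G##4
C3 -> D4
C4 -> D5

Abb6 F##5 F##6 B5 C6 G##4 D4 D5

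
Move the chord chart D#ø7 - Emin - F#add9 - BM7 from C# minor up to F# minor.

G#ø7 Amin Badd9 EM7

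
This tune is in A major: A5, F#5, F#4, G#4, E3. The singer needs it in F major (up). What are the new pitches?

F6 D6 D5 E5 C4

From A up to F is a minor sixth; apply that to each pitch.
A5 becomes F6
F#5 becomes D6
F#4 becomes D5
G#4 becomes E5
E3 becomes C4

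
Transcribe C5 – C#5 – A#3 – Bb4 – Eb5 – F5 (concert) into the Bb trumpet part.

The Bb trumpet sounds a major second below written, so the written part must be a major second above concert — transpose each note up.
C5 to D5
C#5 to D#5
A#3 to B#3
Bb4 to C5
Eb5 to F5
F5 to G5

D5 D#5 B#3 C5 F5 G5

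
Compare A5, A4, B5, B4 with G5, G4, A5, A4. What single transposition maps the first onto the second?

From A5 to G5 is 2 letter names — a second of some quality.
G5 to A5 is 2 semitones, which makes it a major second; the second version is lower, so the direction is down.
Checking another pair — B4 → A4 — gives the same interval.

down a major second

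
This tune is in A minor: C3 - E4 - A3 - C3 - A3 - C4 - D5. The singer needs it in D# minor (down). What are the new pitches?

A minor to D# minor down is a diminished fifth, so every note moves down by that interval.
C3 -> F#2
E4 -> A#3
A3 -> D#3
C3 -> F#2
A3 -> D#3
C4 -> F#3
D5 -> G#4

F#2 A#3 D#3 F#2 D#3 F#3 G#4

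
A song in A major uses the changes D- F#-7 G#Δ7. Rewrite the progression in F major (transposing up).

A major up to F major is a minor sixth; each chord root moves by that interval while the quality stays the same.
D-: root D up a minor sixth → Bb, giving Bb-.
F#-7: root F# up a minor sixth → D, giving D-7.
G#Δ7: root G# up a minor sixth → E, giving EΔ7.

Bb- D-7 EΔ7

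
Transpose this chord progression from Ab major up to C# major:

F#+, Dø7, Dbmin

A##+ F##ø7 F#min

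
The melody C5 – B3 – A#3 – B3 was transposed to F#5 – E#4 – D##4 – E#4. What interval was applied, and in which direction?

up an augmented fourth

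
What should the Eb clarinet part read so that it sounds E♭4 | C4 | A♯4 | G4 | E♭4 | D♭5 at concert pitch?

C4 A3 F##4 E4 C4 Bb4

Written C4 sounds as Eb4 on the Eb clarinet, so concert pitches are written a minor third down.
Eb4 to C4
C4 to A3
A#4 to F##4
G4 to E4
Eb4 to C4
Db5 to Bb4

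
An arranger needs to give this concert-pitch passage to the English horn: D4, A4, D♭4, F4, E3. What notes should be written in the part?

A4 E5 Ab4 C5 B3

Written C4 sounds as F3 on the English horn, so concert pitches are written a perfect fifth up.
D4 gives A4
A4 gives E5
Db4 gives Ab4
F4 gives C5
E3 gives B3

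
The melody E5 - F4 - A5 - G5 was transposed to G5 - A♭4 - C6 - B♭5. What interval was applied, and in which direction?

up a minor third

From E5 to G5 is 3 letter names — a third of some quality.
E5 to G5 is 3 semitones, which makes it a minor third; the second version is higher, so the direction is up.
Checking another pair — G5 → Bb5 — gives the same interval.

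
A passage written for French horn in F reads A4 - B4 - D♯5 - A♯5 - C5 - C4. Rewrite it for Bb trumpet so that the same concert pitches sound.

First find concert pitch: the French horn in F sounds a perfect fifth below written, so A4 B4 D♯5 A♯5 C5 C4 sounds D4 E4 G#4 D#5 F4 F3.
Then write for Bb trumpet: it sounds a major second below written, so the part must be a major second above concert.
D4 → E4
E4 → F#4
G#4 → A#4
D#5 → E#5
F4 → G4
F3 → G3

E4 F#4 A#4 E#5 G4 G3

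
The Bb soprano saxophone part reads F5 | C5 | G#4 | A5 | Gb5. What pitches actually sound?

The Bb soprano saxophone sounds a major second below written, so transpose each written note down a major second.
F5 -> Eb5
C5 -> Bb4
G#4 -> F#4
A5 -> G5
Gb5 -> Fb5

Eb5 Bb4 F#4 G5 Fb5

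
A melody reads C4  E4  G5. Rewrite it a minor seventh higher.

Bb4 D5 F6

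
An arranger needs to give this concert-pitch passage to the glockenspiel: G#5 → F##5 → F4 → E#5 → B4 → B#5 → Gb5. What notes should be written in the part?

The glockenspiel sounds a perfect fifteenth above written, so the written part must be a perfect fifteenth below concert — transpose each note down.
G#5 becomes G#3
F##5 becomes F##3
F4 becomes F2
E#5 becomes E#3
B4 becomes B2
B#5 becomes B#3
Gb5 becomes Gb3

G#3 F##3 F2 E#3 B2 B#3 Gb3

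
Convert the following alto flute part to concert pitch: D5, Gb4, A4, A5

A4 Db4 E4 E5

The alto flute sounds a perfect fourth below written, so transpose each written note down a perfect fourth.
D5 gives A4
Gb4 gives Db4
A4 gives E4
A5 gives E5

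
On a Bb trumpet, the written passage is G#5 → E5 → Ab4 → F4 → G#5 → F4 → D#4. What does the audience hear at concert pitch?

F#5 D5 Gb4 Eb4 F#5 Eb4 C#4

Written C4 on the Bb trumpet sounds as Bb3, a major second lower; apply that shift to every note.
G#5 gives F#5
E5 gives D5
Ab4 gives Gb4
F4 gives Eb4
G#5 gives F#5
F4 gives Eb4
D#4 gives C#4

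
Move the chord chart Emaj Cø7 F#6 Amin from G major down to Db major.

G major down to Db major is an augmented fourth; each chord root moves by that interval while the quality stays the same.
Emaj: root E down an augmented fourth → Bb, giving Bbmaj.
Cø7: root C down an augmented fourth → Gb, giving Gbø7.
F#6: root F# down an augmented fourth → C, giving C6.
Amin: root A down an augmented fourth → Eb, giving Ebmin.

Bbmaj Gbø7 C6 Ebmin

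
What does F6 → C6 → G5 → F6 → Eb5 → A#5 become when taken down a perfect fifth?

Bb5 F5 C5 Bb5 Ab4 D#5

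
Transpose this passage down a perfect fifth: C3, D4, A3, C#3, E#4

F2 G3 D3 F#2 A#3

C3 down a perfect fifth is F2.
D4 down a perfect fifth is G3.
A3 down a perfect fifth is D3.
C#3 down a perfect fifth is F#2.
E#4: a fifth down reaches A, and 7 semitones makes it A#3.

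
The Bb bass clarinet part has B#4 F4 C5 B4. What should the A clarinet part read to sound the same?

C#4 Gb3 Db4 C4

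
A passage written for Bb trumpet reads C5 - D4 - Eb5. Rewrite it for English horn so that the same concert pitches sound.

F5 G4 Ab5

First find concert pitch: the Bb trumpet sounds a major second below written, so C5 D4 Eb5 sounds Bb4 C4 Db5.
Then write for English horn: it sounds a perfect fifth below written, so the part must be a perfect fifth above concert.
Bb4 → F5
C4 → G4
Db5 → Ab5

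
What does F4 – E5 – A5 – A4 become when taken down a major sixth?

Ab3 G4 C5 C4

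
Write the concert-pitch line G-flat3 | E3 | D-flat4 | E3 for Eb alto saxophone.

Eb4 C#4 Bb4 C#4

Written C4 sounds as Eb3 on the Eb alto saxophone, so concert pitches are written a major sixth up.
Gb3 to Eb4
E3 to C#4
Db4 to Bb4
E3 to C#4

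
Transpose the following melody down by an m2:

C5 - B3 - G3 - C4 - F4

B4 A#3 F#3 B3 E4

C5 gives B4
B3 gives A#3
G3 gives F#3
C4 gives B3
F4 gives E4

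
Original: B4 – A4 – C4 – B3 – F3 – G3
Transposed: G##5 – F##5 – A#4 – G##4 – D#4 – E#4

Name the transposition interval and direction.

From B4 to G##5 is 6 letter names — a sixth of some quality.
B4 to G##5 is 10 semitones, which makes it an augmented sixth; the second version is higher, so the direction is up.
Checking another pair — G3 → E#4 — gives the same interval.

up an augmented sixth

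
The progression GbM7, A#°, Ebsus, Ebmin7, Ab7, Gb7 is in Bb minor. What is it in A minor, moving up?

Bb minor up to A minor is a major seventh; each chord root moves by that interval while the quality stays the same.
GbM7: root Gb up a major seventh → F, giving FM7.
A#°: root A# up a major seventh → G##, giving G##°.
Ebsus: root Eb up a major seventh → D, giving Dsus.
Ebmin7: root Eb up a major seventh → D, giving Dmin7.
Ab7: root Ab up a major seventh → G, giving G7.
Gb7: root Gb up a major seventh → F, giving F7.

FM7 G##° Dsus Dmin7 G7 F7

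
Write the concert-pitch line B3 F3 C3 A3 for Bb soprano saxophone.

C#4 G3 D3 B3

The Bb soprano saxophone sounds a major second below written, so the written part must be a major second above concert — transpose each note up.
B3 → C#4
F3 → G3
C3 → D3
A3 → B3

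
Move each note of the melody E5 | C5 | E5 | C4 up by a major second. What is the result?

F#5 D5 F#5 D4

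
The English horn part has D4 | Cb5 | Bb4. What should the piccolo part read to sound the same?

G2 Fb3 Eb3

First find concert pitch: the English horn sounds a perfect fifth below written, so D4 Cb5 Bb4 sounds G3 Fb4 Eb4.
Then write for piccolo: it sounds a perfect octave above written, so the part must be a perfect octave below concert.
G3 → G2
Fb4 → Fb3
Eb4 → Eb3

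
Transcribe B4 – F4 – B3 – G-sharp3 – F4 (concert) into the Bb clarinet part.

Written C4 sounds as Bb3 on the Bb clarinet, so concert pitches are written a major second up.
B4 -> C#5
F4 -> G4
B3 -> C#4
G#3 -> A#3
F4 -> G4

C#5 G4 C#4 A#3 G4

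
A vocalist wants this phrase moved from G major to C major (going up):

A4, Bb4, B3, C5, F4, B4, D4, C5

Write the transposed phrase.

D5 Eb5 E4 F5 Bb4 E5 G4 F5

G major to C major up is a perfect fourth, so every note moves up by that interval.
A4 becomes D5
Bb4 becomes Eb5
B3 becomes E4
C5 becomes F5
F4 becomes Bb4
B4 becomes E5
D4 becomes G4
C5 becomes F5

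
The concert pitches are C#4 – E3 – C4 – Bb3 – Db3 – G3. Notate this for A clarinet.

E4 G3 Eb4 Db4 Fb3 Bb3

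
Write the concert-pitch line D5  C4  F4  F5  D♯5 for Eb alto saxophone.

The Eb alto saxophone sounds a major sixth below written, so the written part must be a major sixth above concert — transpose each note up.
D5 becomes B5
C4 becomes A4
F4 becomes D5
F5 becomes D6
D#5 becomes B#5

B5 A4 D5 D6 B#5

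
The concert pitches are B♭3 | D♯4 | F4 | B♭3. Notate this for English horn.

F4 A#4 C5 F4

Written C4 sounds as F3 on the English horn, so concert pitches are written a perfect fifth up.
Bb3 -> F4
D#4 -> A#4
F4 -> C5
Bb3 -> F4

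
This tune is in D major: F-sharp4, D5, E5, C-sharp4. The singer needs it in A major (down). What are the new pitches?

C#4 A4 B4 G#3

From D down to A is a perfect fourth; apply that to each pitch.
F#4 to C#4
D5 to A4
E5 to B4
C#4 to G#3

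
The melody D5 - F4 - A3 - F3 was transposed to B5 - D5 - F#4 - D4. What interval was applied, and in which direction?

up a major sixth

Take the first pair: D5 → B5. D to B spans 6 letter names, so the interval is some kind of sixth.
D5 to B5 is 9 semitones, which makes it a major sixth; the second version is higher, so the direction is up.
Checking another pair — F3 → D4 — gives the same interval.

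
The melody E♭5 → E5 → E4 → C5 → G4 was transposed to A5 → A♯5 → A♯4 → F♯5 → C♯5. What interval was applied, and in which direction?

up an augmented fourth

Take the first pair: Eb5 → A5. E to A spans 4 letter names, so the interval is some kind of fourth.
Eb5 to A5 is 6 semitones, which makes it an augmented fourth; the second version is higher, so the direction is up.
Checking another pair — G4 → C#5 — gives the same interval.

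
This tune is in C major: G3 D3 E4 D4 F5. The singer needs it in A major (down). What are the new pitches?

E3 B2 C#4 B3 D5

From C down to A is a minor third; apply that to each pitch.
G3 gives E3
D3 gives B2
E4 gives C#4
D4 gives B3
F5 gives D5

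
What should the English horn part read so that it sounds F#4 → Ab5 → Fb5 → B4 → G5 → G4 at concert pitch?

C#5 Eb6 Cb6 F#5 D6 D5

The English horn sounds a perfect fifth below written, so the written part must be a perfect fifth above concert — transpose each note up.
F#4 becomes C#5
Ab5 becomes Eb6
Fb5 becomes Cb6
B4 becomes F#5
G5 becomes D6
G4 becomes D5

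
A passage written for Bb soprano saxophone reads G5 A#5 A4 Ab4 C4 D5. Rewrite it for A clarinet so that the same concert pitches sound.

Ab5 B5 Bb4 Bbb4 Db4 Eb5

First find concert pitch: the Bb soprano saxophone sounds a major second below written, so G5 A#5 A4 Ab4 C4 D5 sounds F5 G#5 G4 Gb4 Bb3 C5.
Then write for A clarinet: it sounds a minor third below written, so the part must be a minor third above concert.
F5 → Ab5
G#5 → B5
G4 → Bb4
Gb4 → Bbb4
Bb3 → Db4
C5 → Eb5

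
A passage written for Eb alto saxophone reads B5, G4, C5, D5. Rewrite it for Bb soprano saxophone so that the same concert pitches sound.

E5 C4 F4 G4

First find concert pitch: the Eb alto saxophone sounds a major sixth below written, so B5 G4 C5 D5 sounds D5 Bb3 Eb4 F4.
Then write for Bb soprano saxophone: it sounds a major second below written, so the part must be a major second above concert.
D5 → E5
Bb3 → C4
Eb4 → F4
F4 → G4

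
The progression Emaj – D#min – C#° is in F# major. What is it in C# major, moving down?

Bmaj A#min G#°

F# major down to C# major is a perfect fourth; each chord root moves by that interval while the quality stays the same.
Emaj: root E down a perfect fourth → B, giving Bmaj.
D#min: root D# down a perfect fourth → A#, giving A#min.
C#°: root C# down a perfect fourth → G#, giving G#°.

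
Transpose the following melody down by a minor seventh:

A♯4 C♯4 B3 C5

B#3 D#3 C#3 D4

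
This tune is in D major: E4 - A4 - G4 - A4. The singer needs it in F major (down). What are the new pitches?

D major to F major down is a major sixth, so every note moves down by that interval.
E4 becomes G3
A4 becomes C4
G4 becomes Bb3
A4 becomes C4

G3 C4 Bb3 C4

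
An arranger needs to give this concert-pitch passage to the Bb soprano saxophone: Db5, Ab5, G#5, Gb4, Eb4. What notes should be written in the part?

Eb5 Bb5 A#5 Ab4 F4

The Bb soprano saxophone sounds a major second below written, so the written part must be a major second above concert — transpose each note up.
Db5 gives Eb5
Ab5 gives Bb5
G#5 gives A#5
Gb4 gives Ab4
Eb4 gives F4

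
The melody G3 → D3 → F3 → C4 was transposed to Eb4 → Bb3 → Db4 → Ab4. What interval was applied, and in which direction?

Take the first pair: G3 → Eb4. G to E spans 6 letter names, so the interval is some kind of sixth.
G3 to Eb4 is 8 semitones, which makes it a minor sixth; the second version is higher, so the direction is up.
Checking another pair — C4 → Ab4 — gives the same interval.

up a minor sixth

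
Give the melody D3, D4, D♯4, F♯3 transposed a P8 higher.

D4 D5 D#5 F#4

D3 up a perfect octave is D4.
A perfect octave up from D4 gives D5.
D#4: an octave up reaches D, and 12 semitones makes it D#5.
F#3 up a perfect octave is F#4.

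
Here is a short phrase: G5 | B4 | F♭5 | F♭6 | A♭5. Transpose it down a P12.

G5 gives C4
B4 gives E3
Fb5 gives Bbb3
Fb6 gives Bbb4
Ab5 gives Db4

C4 E3 Bbb3 Bbb4 Db4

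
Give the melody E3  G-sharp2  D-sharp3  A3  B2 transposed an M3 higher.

G#3 B#2 F##3 C#4 D#3

A major third up from E3 gives G#3.
A major third up from G#2 gives B#2.
D#3: a third up reaches F, and 4 semitones makes it F##3.
A3 up a major third is C#4.
B2: a third up reaches D, and 4 semitones makes it D#3.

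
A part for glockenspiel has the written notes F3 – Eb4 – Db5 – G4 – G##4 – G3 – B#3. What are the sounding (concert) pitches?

F5 Eb6 Db7 G6 G##6 G5 B#5

Written C4 on the glockenspiel sounds as C6, a perfect fifteenth higher; apply that shift to every note.
F3 → F5
Eb4 → Eb6
Db5 → Db7
G4 → G6
G##4 → G##6
G3 → G5
B#3 → B#5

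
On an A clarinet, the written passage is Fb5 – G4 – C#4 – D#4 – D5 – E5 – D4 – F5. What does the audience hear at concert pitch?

Written C4 on the A clarinet sounds as A3, a minor third lower; apply that shift to every note.
Fb5 to Db5
G4 to E4
C#4 to A#3
D#4 to B#3
D5 to B4
E5 to C#5
D4 to B3
F5 to D5

Db5 E4 A#3 B#3 B4 C#5 B3 D5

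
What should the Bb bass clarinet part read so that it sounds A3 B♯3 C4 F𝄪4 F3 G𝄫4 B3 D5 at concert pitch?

B4 C##5 D5 G##5 G4 Abb5 C#5 E6

Written C4 sounds as Bb2 on the Bb bass clarinet, so concert pitches are written a major ninth up.
A3 gives B4
B#3 gives C##5
C4 gives D5
F##4 gives G##5
F3 gives G4
Gbb4 gives Abb5
B3 gives C#5
D5 gives E6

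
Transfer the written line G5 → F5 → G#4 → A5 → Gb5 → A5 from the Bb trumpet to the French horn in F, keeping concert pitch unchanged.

C6 Bb5 C#5 D6 Cb6 D6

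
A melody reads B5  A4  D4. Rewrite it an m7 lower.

B5 -> C#5
A4 -> B3
D4 -> E3

C#5 B3 E3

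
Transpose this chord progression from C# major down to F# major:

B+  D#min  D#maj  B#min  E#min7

E+ G#min G#maj E#min A#min7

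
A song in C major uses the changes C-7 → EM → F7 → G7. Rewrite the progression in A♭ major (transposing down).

Ab-7 CM Db7 Eb7

C major down to A♭ major is a major third; each chord root moves by that interval while the quality stays the same.
C-7: root C down a major third → Ab, giving Ab-7.
EM: root E down a major third → C, giving CM.
F7: root F down a major third → Db, giving Db7.
G7: root G down a major third → Eb, giving Eb7.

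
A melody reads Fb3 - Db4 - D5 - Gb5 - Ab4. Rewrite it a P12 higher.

Cb5 Ab5 A6 Db7 Eb6

Fb3 becomes Cb5
Db4 becomes Ab5
D5 becomes A6
Gb5 becomes Db7
Ab4 becomes Eb6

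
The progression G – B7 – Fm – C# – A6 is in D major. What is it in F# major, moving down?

D major down to F# major is a minor sixth; each chord root moves by that interval while the quality stays the same.
G: root G down a minor sixth → B, giving B.
B7: root B down a minor sixth → D#, giving D#7.
Fm: root F down a minor sixth → A, giving Am.
C#: root C# down a minor sixth → E#, giving E#.
A6: root A down a minor sixth → C#, giving C#6.

B D#7 Am E# C#6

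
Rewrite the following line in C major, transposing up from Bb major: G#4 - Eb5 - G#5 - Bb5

From Bb up to C is a major second; apply that to each pitch.
G#4 becomes A#4
Eb5 becomes F5
G#5 becomes A#5
Bb5 becomes C6

A#4 F5 A#5 C6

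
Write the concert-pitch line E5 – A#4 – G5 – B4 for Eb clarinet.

C#5 F##4 E5 G#4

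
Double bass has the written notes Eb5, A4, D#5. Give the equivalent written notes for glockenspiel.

Eb2 A1 D#2

First find concert pitch: the double bass sounds a perfect octave below written, so Eb5 A4 D#5 sounds Eb4 A3 D#4.
Then write for glockenspiel: it sounds a perfect fifteenth above written, so the part must be a perfect fifteenth below concert.
Eb4 → Eb2
A3 → A1
D#4 → D#2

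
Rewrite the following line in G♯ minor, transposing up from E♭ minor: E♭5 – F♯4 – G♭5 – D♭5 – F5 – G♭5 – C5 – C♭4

E♭ minor to G♯ minor up is an augmented third, so every note moves up by that interval.
Eb5 gives G#5
F#4 gives A##4
Gb5 gives B5
Db5 gives F#5
F5 gives A#5
Gb5 gives B5
C5 gives E#5
Cb4 gives E4

G#5 A##4 B5 F#5 A#5 B5 E#5 E4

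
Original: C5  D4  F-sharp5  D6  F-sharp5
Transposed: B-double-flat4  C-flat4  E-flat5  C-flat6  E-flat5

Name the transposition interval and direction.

Take the first pair: C5 → Bbb4. C to B spans 2 letter names, so the interval is some kind of second.
Bbb4 to C5 is 3 semitones, which makes it an augmented second; the second version is lower, so the direction is down.
Checking another pair — F#5 → Eb5 — gives the same interval.

down an augmented second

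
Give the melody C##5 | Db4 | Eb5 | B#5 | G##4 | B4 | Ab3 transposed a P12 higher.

G##6 Ab5 Bb6 F##7 D##6 F#6 Eb5

C##5 up a perfect twelfth is G##6.
Db4 up a perfect twelfth is Ab5.
Eb5 up a perfect twelfth is Bb6.
B#5: a twelfth up reaches F, and 19 semitones makes it F##7.
A perfect twelfth up from G##4 gives D##6.
A perfect twelfth up from B4 gives F#6.
A perfect twelfth up from Ab3 gives Eb5.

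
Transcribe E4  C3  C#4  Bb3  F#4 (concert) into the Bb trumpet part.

Written C4 sounds as Bb3 on the Bb trumpet, so concert pitches are written a major second up.
E4 -> F#4
C3 -> D3
C#4 -> D#4
Bb3 -> C4
F#4 -> G#4

F#4 D3 D#4 C4 G#4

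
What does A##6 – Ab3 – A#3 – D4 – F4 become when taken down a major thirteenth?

A##6 down a major thirteenth is C##5.
Ab3 down a major thirteenth is Cb2.
A#3: a thirteenth down reaches C, and 21 semitones makes it C#2.
D4: a thirteenth down reaches F, and 21 semitones makes it F2.
A major thirteenth down from F4 gives Ab2.

C##5 Cb2 C#2 F2 Ab2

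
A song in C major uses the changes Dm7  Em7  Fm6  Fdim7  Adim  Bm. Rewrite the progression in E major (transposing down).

F#m7 G#m7 Am6 Adim7 C#dim D#m

C major down to E major is a minor sixth; each chord root moves by that interval while the quality stays the same.
Dm7: root D down a minor sixth → F#, giving F#m7.
Em7: root E down a minor sixth → G#, giving G#m7.
Fm6: root F down a minor sixth → A, giving Am6.
Fdim7: root F down a minor sixth → A, giving Adim7.
Adim: root A down a minor sixth → C#, giving C#dim.
Bm: root B down a minor sixth → D#, giving D#m.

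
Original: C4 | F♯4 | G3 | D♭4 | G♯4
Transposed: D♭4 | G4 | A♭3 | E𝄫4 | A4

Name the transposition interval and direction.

Take the first pair: C4 → Db4. C to D spans 2 letter names, so the interval is some kind of second.
C4 to Db4 is 1 semitone, which makes it a minor second; the second version is higher, so the direction is up.
Checking another pair — G#4 → A4 — gives the same interval.

up a minor second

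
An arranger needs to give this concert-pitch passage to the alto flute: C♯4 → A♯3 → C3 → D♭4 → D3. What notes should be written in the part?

F#4 D#4 F3 Gb4 G3

Written C4 sounds as G3 on the alto flute, so concert pitches are written a perfect fourth up.
C#4 becomes F#4
A#3 becomes D#4
C3 becomes F3
Db4 becomes Gb4
D3 becomes G3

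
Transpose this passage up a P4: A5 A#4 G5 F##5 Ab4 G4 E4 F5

D6 D#5 C6 B#5 Db5 C5 A4 Bb5

A perfect fourth up from A5 gives D6.
A perfect fourth up from A#4 gives D#5.
A perfect fourth up from G5 gives C6.
F##5 up a perfect fourth is B#5.
Ab4 up a perfect fourth is Db5.
G4 up a perfect fourth is C5.
E4: a fourth up reaches A, and 5 semitones makes it A4.
F5 up a perfect fourth is Bb5.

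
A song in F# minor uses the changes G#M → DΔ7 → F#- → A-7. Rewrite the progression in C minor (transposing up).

DM AbΔ7 C- Eb-7

F# minor up to C minor is a diminished fifth; each chord root moves by that interval while the quality stays the same.
G#M: root G# up a diminished fifth → D, giving DM.
DΔ7: root D up a diminished fifth → Ab, giving AbΔ7.
F#-: root F# up a diminished fifth → C, giving C-.
A-7: root A up a diminished fifth → Eb, giving Eb-7.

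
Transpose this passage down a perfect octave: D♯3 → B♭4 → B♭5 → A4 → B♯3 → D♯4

D#2 Bb3 Bb4 A3 B#2 D#3

D#3 to D#2
Bb4 to Bb3
Bb5 to Bb4
A4 to A3
B#3 to B#2
D#4 to D#3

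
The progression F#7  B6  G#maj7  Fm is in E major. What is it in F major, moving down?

G7 C6 Amaj7 Gbm

E major down to F major is a major seventh; each chord root moves by that interval while the quality stays the same.
F#7: root F# down a major seventh → G, giving G7.
B6: root B down a major seventh → C, giving C6.
G#maj7: root G# down a major seventh → A, giving Amaj7.
Fm: root F down a major seventh → Gb, giving Gbm.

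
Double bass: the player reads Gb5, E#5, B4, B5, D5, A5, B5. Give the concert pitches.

Gb4 E#4 B3 B4 D4 A4 B4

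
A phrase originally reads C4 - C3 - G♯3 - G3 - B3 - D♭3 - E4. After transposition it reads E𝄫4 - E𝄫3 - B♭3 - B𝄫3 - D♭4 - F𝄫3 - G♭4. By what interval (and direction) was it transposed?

up a diminished third

Take the first pair: C4 → Ebb4. C to E spans 3 letter names, so the interval is some kind of third.
C4 to Ebb4 is 2 semitones, which makes it a diminished third; the second version is higher, so the direction is up.
Checking another pair — E4 → Gb4 — gives the same interval.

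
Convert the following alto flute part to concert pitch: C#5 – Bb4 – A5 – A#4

G#4 F4 E5 E#4

Written C4 on the alto flute sounds as G3, a perfect fourth lower; apply that shift to every note.
C#5 to G#4
Bb4 to F4
A5 to E5
A#4 to E#4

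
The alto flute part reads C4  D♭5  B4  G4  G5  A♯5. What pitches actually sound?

G3 Ab4 F#4 D4 D5 E#5

Written C4 on the alto flute sounds as G3, a perfect fourth lower; apply that shift to every note.
C4 becomes G3
Db5 becomes Ab4
B4 becomes F#4
G4 becomes D4
G5 becomes D5
A#5 becomes E#5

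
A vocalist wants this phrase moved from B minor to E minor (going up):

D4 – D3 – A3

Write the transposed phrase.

From B up to E is a perfect fourth; apply that to each pitch.
D4 -> G4
D3 -> G3
A3 -> D4

G4 G3 D4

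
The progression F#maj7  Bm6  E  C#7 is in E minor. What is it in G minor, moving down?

E minor down to G minor is a major sixth; each chord root moves by that interval while the quality stays the same.
F#maj7: root F# down a major sixth → A, giving Amaj7.
Bm6: root B down a major sixth → D, giving Dm6.
E: root E down a major sixth → G, giving G.
C#7: root C# down a major sixth → E, giving E7.

Amaj7 Dm6 G E7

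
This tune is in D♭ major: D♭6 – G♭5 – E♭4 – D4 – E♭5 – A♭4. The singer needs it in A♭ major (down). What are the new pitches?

Ab5 Db5 Bb3 A3 Bb4 Eb4

From D♭ down to A♭ is a perfect fourth; apply that to each pitch.
Db6 gives Ab5
Gb5 gives Db5
Eb4 gives Bb3
D4 gives A3
Eb5 gives Bb4
Ab4 gives Eb4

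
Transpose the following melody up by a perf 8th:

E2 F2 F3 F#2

E3 F3 F4 F#3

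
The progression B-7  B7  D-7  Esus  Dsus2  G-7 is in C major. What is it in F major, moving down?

C major down to F major is a perfect fifth; each chord root moves by that interval while the quality stays the same.
B-7: root B down a perfect fifth → E, giving E-7.
B7: root B down a perfect fifth → E, giving E7.
D-7: root D down a perfect fifth → G, giving G-7.
Esus: root E down a perfect fifth → A, giving Asus.
Dsus2: root D down a perfect fifth → G, giving Gsus2.
G-7: root G down a perfect fifth → C, giving C-7.

E-7 E7 G-7 Asus Gsus2 C-7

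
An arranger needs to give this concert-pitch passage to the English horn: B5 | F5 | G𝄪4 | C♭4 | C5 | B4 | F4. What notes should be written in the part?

Written C4 sounds as F3 on the English horn, so concert pitches are written a perfect fifth up.
B5 to F#6
F5 to C6
G##4 to D##5
Cb4 to Gb4
C5 to G5
B4 to F#5
F4 to C5

F#6 C6 D##5 Gb4 G5 F#5 C5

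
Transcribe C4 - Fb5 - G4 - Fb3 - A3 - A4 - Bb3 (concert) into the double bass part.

C5 Fb6 G5 Fb4 A4 A5 Bb4

The double bass sounds a perfect octave below written, so the written part must be a perfect octave above concert — transpose each note up.
C4 → C5
Fb5 → Fb6
G4 → G5
Fb3 → Fb4
A3 → A4
A4 → A5
Bb3 → Bb4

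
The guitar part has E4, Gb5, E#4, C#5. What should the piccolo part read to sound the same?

First find concert pitch: the guitar sounds a perfect octave below written, so E4 Gb5 E#4 C#5 sounds E3 Gb4 E#3 C#4.
Then write for piccolo: it sounds a perfect octave above written, so the part must be a perfect octave below concert.
E3 → E2
Gb4 → Gb3
E#3 → E#2
C#4 → C#3

E2 Gb3 E#2 C#3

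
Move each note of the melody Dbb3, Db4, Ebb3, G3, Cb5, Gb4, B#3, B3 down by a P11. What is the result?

Dbb3 down a perfect eleventh is Abb1.
A perfect eleventh down from Db4 gives Ab2.
Ebb3: an eleventh down reaches B, and 17 semitones makes it Bbb1.
A perfect eleventh down from G3 gives D2.
Cb5 down a perfect eleventh is Gb3.
Gb4 down a perfect eleventh is Db3.
B#3 down a perfect eleventh is F##2.
B3 down a perfect eleventh is F#2.

Abb1 Ab2 Bbb1 D2 Gb3 Db3 F##2 F#2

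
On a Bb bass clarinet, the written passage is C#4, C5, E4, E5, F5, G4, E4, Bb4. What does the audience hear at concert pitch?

The Bb bass clarinet sounds a major ninth below written, so transpose each written note down a major ninth.
C#4 becomes B2
C5 becomes Bb3
E4 becomes D3
E5 becomes D4
F5 becomes Eb4
G4 becomes F3
E4 becomes D3
Bb4 becomes Ab3

B2 Bb3 D3 D4 Eb4 F3 D3 Ab3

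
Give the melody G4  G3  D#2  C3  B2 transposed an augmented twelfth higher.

D#6 D#5 A##3 G#4 F##4

An augmented twelfth up from G4 gives D#6.
G3: a twelfth up reaches D, and 20 semitones makes it D#5.
An augmented twelfth up from D#2 gives A##3.
C3: a twelfth up reaches G, and 20 semitones makes it G#4.
B2: a twelfth up reaches F, and 20 semitones makes it F##4.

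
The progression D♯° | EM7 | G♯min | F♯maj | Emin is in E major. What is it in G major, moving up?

E major up to G major is a minor third; each chord root moves by that interval while the quality stays the same.
D♯°: root D♯ up a minor third → F#, giving F#°.
EM7: root E up a minor third → G, giving GM7.
G♯min: root G♯ up a minor third → B, giving Bmin.
F♯maj: root F♯ up a minor third → A, giving Amaj.
Emin: root E up a minor third → G, giving Gmin.

F#° GM7 Bmin Amaj Gmin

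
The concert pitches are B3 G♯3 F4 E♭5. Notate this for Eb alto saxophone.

G#4 E#4 D5 C6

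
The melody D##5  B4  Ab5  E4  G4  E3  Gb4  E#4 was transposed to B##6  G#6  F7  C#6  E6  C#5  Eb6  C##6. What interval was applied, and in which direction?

up a major thirteenth

Take the first pair: D##5 → B##6. D to B spans 13 letter names, so the interval is some kind of thirteenth.
D##5 to B##6 is 21 semitones, which makes it a major thirteenth; the second version is higher, so the direction is up.
Checking another pair — E#4 → C##6 — gives the same interval.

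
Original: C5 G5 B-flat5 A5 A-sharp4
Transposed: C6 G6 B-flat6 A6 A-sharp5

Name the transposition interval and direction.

From C5 to C6 is 8 letter names — an octave of some quality.
C5 to C6 is 12 semitones, which makes it a perfect octave; the second version is higher, so the direction is up.
Checking another pair — A#4 → A#5 — gives the same interval.

up a perfect octave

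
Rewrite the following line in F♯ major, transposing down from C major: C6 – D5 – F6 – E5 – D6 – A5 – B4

C major to F♯ major down is a diminished fifth, so every note moves down by that interval.
C6 -> F#5
D5 -> G#4
F6 -> B5
E5 -> A#4
D6 -> G#5
A5 -> D#5
B4 -> E#4

F#5 G#4 B5 A#4 G#5 D#5 E#4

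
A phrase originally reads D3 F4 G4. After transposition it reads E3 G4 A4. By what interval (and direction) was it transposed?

up a major second

Take the first pair: D3 → E3. D to E spans 2 letter names, so the interval is some kind of second.
D3 to E3 is 2 semitones, which makes it a major second; the second version is higher, so the direction is up.
Checking another pair — G4 → A4 — gives the same interval.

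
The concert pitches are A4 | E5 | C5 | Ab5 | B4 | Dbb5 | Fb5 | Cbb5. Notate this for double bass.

Written C4 sounds as C3 on the double bass, so concert pitches are written a perfect octave up.
A4 -> A5
E5 -> E6
C5 -> C6
Ab5 -> Ab6
B4 -> B5
Dbb5 -> Dbb6
Fb5 -> Fb6
Cbb5 -> Cbb6

A5 E6 C6 Ab6 B5 Dbb6 Fb6 Cbb6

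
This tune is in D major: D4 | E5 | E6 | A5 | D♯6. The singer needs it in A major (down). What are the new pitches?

D major to A major down is a perfect fourth, so every note moves down by that interval.
D4 -> A3
E5 -> B4
E6 -> B5
A5 -> E5
D#6 -> A#5

A3 B4 B5 E5 A#5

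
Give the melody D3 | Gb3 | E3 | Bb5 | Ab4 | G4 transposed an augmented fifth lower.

Gb2 Cbb3 Ab2 Ebb5 Dbb4 Cb4

D3 becomes Gb2
Gb3 becomes Cbb3
E3 becomes Ab2
Bb5 becomes Ebb5
Ab4 becomes Dbb4
G4 becomes Cb4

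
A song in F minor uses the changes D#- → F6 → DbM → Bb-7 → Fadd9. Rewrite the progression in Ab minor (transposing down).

F minor down to Ab minor is a major sixth; each chord root moves by that interval while the quality stays the same.
D#-: root D# down a major sixth → F#, giving F#-.
F6: root F down a major sixth → Ab, giving Ab6.
DbM: root Db down a major sixth → Fb, giving FbM.
Bb-7: root Bb down a major sixth → Db, giving Db-7.
Fadd9: root F down a major sixth → Ab, giving Abadd9.

F#- Ab6 FbM Db-7 Abadd9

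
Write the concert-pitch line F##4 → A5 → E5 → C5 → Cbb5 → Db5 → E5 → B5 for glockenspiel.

F##2 A3 E3 C3 Cbb3 Db3 E3 B3

The glockenspiel sounds a perfect fifteenth above written, so the written part must be a perfect fifteenth below concert — transpose each note down.
F##4 to F##2
A5 to A3
E5 to E3
C5 to C3
Cbb5 to Cbb3
Db5 to Db3
E5 to E3
B5 to B3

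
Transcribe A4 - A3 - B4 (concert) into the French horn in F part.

E5 E4 F#5

The French horn in F sounds a perfect fifth below written, so the written part must be a perfect fifth above concert — transpose each note up.
A4 → E5
A3 → E4
B4 → F#5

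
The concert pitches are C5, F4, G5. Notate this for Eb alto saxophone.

A5 D5 E6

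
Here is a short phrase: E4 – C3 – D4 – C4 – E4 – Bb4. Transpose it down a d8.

E#3 C#2 D#3 C#3 E#3 B3

E4: an octave down reaches E, and 11 semitones makes it E#3.
A diminished octave down from C3 gives C#2.
A diminished octave down from D4 gives D#3.
A diminished octave down from C4 gives C#3.
E4 down a diminished octave is E#3.
Bb4 down a diminished octave is B3.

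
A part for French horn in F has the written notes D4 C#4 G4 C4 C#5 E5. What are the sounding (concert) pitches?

G3 F#3 C4 F3 F#4 A4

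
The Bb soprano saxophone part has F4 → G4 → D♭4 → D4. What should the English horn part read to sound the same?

First find concert pitch: the Bb soprano saxophone sounds a major second below written, so F4 G4 D♭4 D4 sounds Eb4 F4 Cb4 C4.
Then write for English horn: it sounds a perfect fifth below written, so the part must be a perfect fifth above concert.
Eb4 → Bb4
F4 → C5
Cb4 → Gb4
C4 → G4

Bb4 C5 Gb4 G4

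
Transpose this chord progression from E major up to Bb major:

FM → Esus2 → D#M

CbM Bbsus2 AM

E major up to Bb major is a diminished fifth; each chord root moves by that interval while the quality stays the same.
FM: root F up a diminished fifth → Cb, giving CbM.
Esus2: root E up a diminished fifth → Bb, giving Bbsus2.
D#M: root D# up a diminished fifth → A, giving AM.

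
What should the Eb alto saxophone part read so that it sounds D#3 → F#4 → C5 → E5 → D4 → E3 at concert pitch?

Written C4 sounds as Eb3 on the Eb alto saxophone, so concert pitches are written a major sixth up.
D#3 becomes B#3
F#4 becomes D#5
C5 becomes A5
E5 becomes C#6
D4 becomes B4
E3 becomes C#4

B#3 D#5 A5 C#6 B4 C#4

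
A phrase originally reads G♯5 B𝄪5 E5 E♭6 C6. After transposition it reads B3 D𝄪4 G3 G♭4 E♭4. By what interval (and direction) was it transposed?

down a major thirteenth

Take the first pair: G#5 → B3. G to B spans 13 letter names, so the interval is some kind of thirteenth.
B3 to G#5 is 21 semitones, which makes it a major thirteenth; the second version is lower, so the direction is down.
Checking another pair — C6 → Eb4 — gives the same interval.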